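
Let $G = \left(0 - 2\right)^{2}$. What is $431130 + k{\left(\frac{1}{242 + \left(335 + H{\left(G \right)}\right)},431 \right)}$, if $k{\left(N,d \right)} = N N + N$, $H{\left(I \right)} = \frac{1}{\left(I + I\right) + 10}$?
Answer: $\frac{46514516296260}{107889769} \approx 4.3113 \cdot 10^{5}$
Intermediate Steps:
$G = 4$ ($G = \left(-2\right)^{2} = 4$)
$H{\left(I \right)} = \frac{1}{10 + 2 I}$ ($H{\left(I \right)} = \frac{1}{2 I + 10} = \frac{1}{10 + 2 I}$)
$k{\left(N,d \right)} = N + N^{2}$ ($k{\left(N,d \right)} = N^{2} + N = N + N^{2}$)
$431130 + k{\left(\frac{1}{242 + \left(335 + H{\left(G \right)}\right)},431 \right)} = 431130 + \frac{1 + \frac{1}{242 + \left(335 + \frac{1}{2 \left(5 + 4\right)}\right)}}{242 + \left(335 + \frac{1}{2 \left(5 + 4\right)}\right)} = 431130 + \frac{1 + \frac{1}{242 + \left(335 + \frac{1}{2 \cdot 9}\right)}}{242 + \left(335 + \frac{1}{2 \cdot 9}\right)} = 431130 + \frac{1 + \frac{1}{242 + \left(335 + \frac{1}{2} \cdot \frac{1}{9}\right)}}{242 + \left(335 + \frac{1}{2} \cdot \frac{1}{9}\right)} = 431130 + \frac{1 + \frac{1}{242 + \left(335 + \frac{1}{18}\right)}}{242 + \left(335 + \frac{1}{18}\right)} = 431130 + \frac{1 + \frac{1}{242 + \frac{6031}{18}}}{242 + \frac{6031}{18}} = 431130 + \frac{1 + \frac{1}{\frac{10387}{18}}}{\frac{10387}{18}} = 431130 + \frac{18 \left(1 + \frac{18}{10387}\right)}{10387} = 431130 + \frac{18}{10387} \cdot \frac{10405}{10387} = 431130 + \frac{187290}{107889769} = \frac{46514516296260}{107889769}$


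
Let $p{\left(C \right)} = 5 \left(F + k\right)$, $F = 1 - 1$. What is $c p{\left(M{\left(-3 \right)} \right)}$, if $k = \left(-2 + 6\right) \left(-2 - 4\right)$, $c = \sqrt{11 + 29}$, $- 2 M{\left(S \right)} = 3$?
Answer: $- 240 \sqrt{10} \approx -758.95$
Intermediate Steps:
$M{\left(S \right)} = - \frac{3}{2}$ ($M{\left(S \right)} = \left(- \frac{1}{2}\right) 3 = - \frac{3}{2}$)
$F = 0$
$c = 2 \sqrt{10}$ ($c = \sqrt{40} = 2 \sqrt{10} \approx 6.3246$)
$k = -24$ ($k = 4 \left(-6\right) = -24$)
$p{\left(C \right)} = -120$ ($p{\left(C \right)} = 5 \left(0 - 24\right) = 5 \left(-24\right) = -120$)
$c p{\left(M{\left(-3 \right)} \right)} = 2 \sqrt{10} \left(-120\right) = - 240 \sqrt{10}$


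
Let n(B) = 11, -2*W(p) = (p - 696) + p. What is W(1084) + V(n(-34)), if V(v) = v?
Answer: -725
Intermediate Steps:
W(p) = 348 - p (W(p) = -((p - 696) + p)/2 = -((-696 + p) + p)/2 = -(-696 + 2*p)/2 = 348 - p)
W(1084) + V(n(-34)) = (348 - 1*1084) + 11 = (348 - 1084) + 11 = -736 + 11 = -725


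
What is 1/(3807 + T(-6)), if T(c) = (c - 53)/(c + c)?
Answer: 12/45743 ≈ 0.00026234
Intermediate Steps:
T(c) = (-53 + c)/(2*c) (T(c) = (-53 + c)/((2*c)) = (-53 + c)*(1/(2*c)) = (-53 + c)/(2*c))
1/(3807 + T(-6)) = 1/(3807 + (½)*(-53 - 6)/(-6)) = 1/(3807 + (½)*(-⅙)*(-59)) = 1/(3807 + 59/12) = 1/(45743/12) = 12/45743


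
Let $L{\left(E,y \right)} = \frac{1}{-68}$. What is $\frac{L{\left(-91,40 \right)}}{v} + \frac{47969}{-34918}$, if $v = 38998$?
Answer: $- \frac{3741391151}{2723464328} \approx -1.3738$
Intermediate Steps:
$L{\left(E,y \right)} = - \frac{1}{68}$
$\frac{L{\left(-91,40 \right)}}{v} + \frac{47969}{-34918} = - \frac{1}{68 \cdot 38998} + \frac{47969}{-34918} = \left(- \frac{1}{68}\right) \frac{1}{38998} + 47969 \left(- \frac{1}{34918}\right) = - \frac{1}{2651864} - \frac{47969}{34918} = - \frac{3741391151}{2723464328}$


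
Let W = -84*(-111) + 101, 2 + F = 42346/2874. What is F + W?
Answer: 13562024/1437 ≈ 9437.7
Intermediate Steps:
F = 18299/1437 (F = -2 + 42346/2874 = -2 + 42346*(1/2874) = -2 + 21173/1437 = 18299/1437 ≈ 12.734)
W = 9425 (W = 9324 + 101 = 9425)
F + W = 18299/1437 + 9425 = 13562024/1437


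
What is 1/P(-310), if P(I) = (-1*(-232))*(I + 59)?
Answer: -1/58232 ≈ -1.7173e-5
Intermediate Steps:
P(I) = 13688 + 232*I (P(I) = 232*(59 + I) = 13688 + 232*I)
1/P(-310) = 1/(13688 + 232*(-310)) = 1/(13688 - 71920) = 1/(-58232) = -1/58232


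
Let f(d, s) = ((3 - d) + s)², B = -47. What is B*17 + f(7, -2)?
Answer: -763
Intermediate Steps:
f(d, s) = (3 + s - d)²
B*17 + f(7, -2) = -47*17 + (3 - 2 - 1*7)² = -799 + (3 - 2 - 7)² = -799 + (-6)² = -799 + 36 = -763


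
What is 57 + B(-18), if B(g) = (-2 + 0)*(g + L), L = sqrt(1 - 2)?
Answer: 93 - 2*I ≈ 93.0 - 2.0*I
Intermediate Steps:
L = I (L = sqrt(-1) = I ≈ 1.0*I)
B(g) = -2*I - 2*g (B(g) = (-2 + 0)*(g + I) = -2*(I + g) = -2*I - 2*g)
57 + B(-18) = 57 + (-2*I - 2*(-18)) = 57 + (-2*I + 36) = 57 + (36 - 2*I) = 93 - 2*I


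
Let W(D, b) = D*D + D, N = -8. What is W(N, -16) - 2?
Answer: 54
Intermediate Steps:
W(D, b) = D + D² (W(D, b) = D² + D = D + D²)
W(N, -16) - 2 = -8*(1 - 8) - 2 = -8*(-7) - 2 = 56 - 2 = 54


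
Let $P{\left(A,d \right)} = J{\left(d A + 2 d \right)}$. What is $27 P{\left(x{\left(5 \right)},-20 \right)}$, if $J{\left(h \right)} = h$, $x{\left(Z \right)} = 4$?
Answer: $-3240$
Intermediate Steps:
$P{\left(A,d \right)} = 2 d + A d$ ($P{\left(A,d \right)} = d A + 2 d = A d + 2 d = 2 d + A d$)
$27 P{\left(x{\left(5 \right)},-20 \right)} = 27 \left(- 20 \left(2 + 4\right)\right) = 27 \left(\left(-20\right) 6\right) = 27 \left(-120\right) = -3240$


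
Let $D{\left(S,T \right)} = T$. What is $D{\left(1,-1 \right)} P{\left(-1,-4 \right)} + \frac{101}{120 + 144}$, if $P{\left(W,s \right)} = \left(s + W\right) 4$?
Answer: $\frac{5381}{264} \approx 20.383$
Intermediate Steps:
$P{\left(W,s \right)} = 4 W + 4 s$ ($P{\left(W,s \right)} = \left(W + s\right) 4 = 4 W + 4 s$)
$D{\left(1,-1 \right)} P{\left(-1,-4 \right)} + \frac{101}{120 + 144} = - (4 \left(-1\right) + 4 \left(-4\right)) + \frac{101}{120 + 144} = - (-4 - 16) + \frac{101}{264} = \left(-1\right) \left(-20\right) + 101 \cdot \frac{1}{264} = 20 + \frac{101}{264} = \frac{5381}{264}$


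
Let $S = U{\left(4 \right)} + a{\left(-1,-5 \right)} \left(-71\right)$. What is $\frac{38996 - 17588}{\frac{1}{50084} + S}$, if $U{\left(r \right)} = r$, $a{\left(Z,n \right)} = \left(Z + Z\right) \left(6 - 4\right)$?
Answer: $\frac{1072198272}{14424193} \approx 74.333$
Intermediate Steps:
$a{\left(Z,n \right)} = 4 Z$ ($a{\left(Z,n \right)} = 2 Z 2 = 4 Z$)
$S = 288$ ($S = 4 + 4 \left(-1\right) \left(-71\right) = 4 - -284 = 4 + 284 = 288$)
$\frac{38996 - 17588}{\frac{1}{50084} + S} = \frac{38996 - 17588}{\frac{1}{50084} + 288} = \frac{21408}{\frac{1}{50084} + 288} = \frac{21408}{\frac{14424193}{50084}} = 21408 \cdot \frac{50084}{14424193} = \frac{1072198272}{14424193}$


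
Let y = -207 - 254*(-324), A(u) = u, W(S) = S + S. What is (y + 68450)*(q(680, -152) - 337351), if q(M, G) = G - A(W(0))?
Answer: -50807364117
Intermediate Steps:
W(S) = 2*S
q(M, G) = G (q(M, G) = G - 2*0 = G - 1*0 = G + 0 = G)
y = 82089 (y = -207 + 82296 = 82089)
(y + 68450)*(q(680, -152) - 337351) = (82089 + 68450)*(-152 - 337351) = 150539*(-337503) = -50807364117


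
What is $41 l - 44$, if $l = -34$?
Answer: $-1438$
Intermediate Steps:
$41 l - 44 = 41 \left(-34\right) - 44 = -1394 - 44 = -1438$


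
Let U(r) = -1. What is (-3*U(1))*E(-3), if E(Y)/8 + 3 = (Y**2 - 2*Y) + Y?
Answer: 216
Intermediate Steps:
E(Y) = -24 - 8*Y + 8*Y**2 (E(Y) = -24 + 8*((Y**2 - 2*Y) + Y) = -24 + 8*(Y**2 - Y) = -24 + (-8*Y + 8*Y**2) = -24 - 8*Y + 8*Y**2)
(-3*U(1))*E(-3) = (-3*(-1))*(-24 - 8*(-3) + 8*(-3)**2) = 3*(-24 + 24 + 8*9) = 3*(-24 + 24 + 72) = 3*72 = 216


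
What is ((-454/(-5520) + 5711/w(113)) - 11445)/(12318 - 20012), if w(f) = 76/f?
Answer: 154884817/403473360 ≈ 0.38388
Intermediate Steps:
((-454/(-5520) + 5711/w(113)) - 11445)/(12318 - 20012) = ((-454/(-5520) + 5711/((76/113))) - 11445)/(12318 - 20012) = ((-454*(-1/5520) + 5711/((76*(1/113)))) - 11445)/(-7694) = ((227/2760 + 5711/(76/113)) - 11445)*(-1/7694) = ((227/2760 + 5711*(113/76)) - 11445)*(-1/7694) = ((227/2760 + 645343/76) - 11445)*(-1/7694) = (445290983/52440 - 11445)*(-1/7694) = -154884817/52440*(-1/7694) = 154884817/403473360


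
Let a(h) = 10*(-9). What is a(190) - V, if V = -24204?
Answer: 24114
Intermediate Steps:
a(h) = -90
a(190) - V = -90 - 1*(-24204) = -90 + 24204 = 24114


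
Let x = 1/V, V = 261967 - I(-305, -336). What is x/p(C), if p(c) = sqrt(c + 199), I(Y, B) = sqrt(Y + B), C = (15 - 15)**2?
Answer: 261967*sqrt(199)/13656715236270 + I*sqrt(127559)/13656715236270 ≈ 2.706e-7 + 2.6152e-11*I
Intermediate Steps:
C = 0 (C = 0**2 = 0)
I(Y, B) = sqrt(B + Y)
p(c) = sqrt(199 + c)
V = 261967 - I*sqrt(641) (V = 261967 - sqrt(-336 - 305) = 261967 - sqrt(-641) = 261967 - I*sqrt(641) ≈ 2.6197e+5 - 25.318*I)
x = 1/(261967 - I*sqrt(641)) ≈ 3.8173e-6 + 3.7e-10*I
x/p(C) = (261967/68626709730 + I*sqrt(641)/68626709730)/(sqrt(199 + 0)) = (261967/68626709730 + I*sqrt(641)/68626709730)/(sqrt(199)) = (261967/68626709730 + I*sqrt(641)/68626709730)*(sqrt(199)/199) = sqrt(199)*(261967/68626709730 + I*sqrt(641)/68626709730)/199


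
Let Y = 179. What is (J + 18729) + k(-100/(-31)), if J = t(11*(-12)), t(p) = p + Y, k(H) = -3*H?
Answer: 581756/31 ≈ 18766.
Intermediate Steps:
t(p) = 179 + p (t(p) = p + 179 = 179 + p)
J = 47 (J = 179 + 11*(-12) = 179 - 132 = 47)
(J + 18729) + k(-100/(-31)) = (47 + 18729) - (-300)/(-31) = 18776 - (-300)*(-1)/31 = 18776 - 3*100/31 = 18776 - 300/31 = 581756/31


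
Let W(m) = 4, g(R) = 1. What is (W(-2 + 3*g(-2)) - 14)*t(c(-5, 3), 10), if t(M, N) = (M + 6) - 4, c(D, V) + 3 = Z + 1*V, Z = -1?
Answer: -10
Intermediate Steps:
c(D, V) = -4 + V (c(D, V) = -3 + (-1 + 1*V) = -3 + (-1 + V) = -4 + V)
t(M, N) = 2 + M (t(M, N) = (6 + M) - 4 = 2 + M)
(W(-2 + 3*g(-2)) - 14)*t(c(-5, 3), 10) = (4 - 14)*(2 + (-4 + 3)) = -10*(2 - 1) = -10*1 = -10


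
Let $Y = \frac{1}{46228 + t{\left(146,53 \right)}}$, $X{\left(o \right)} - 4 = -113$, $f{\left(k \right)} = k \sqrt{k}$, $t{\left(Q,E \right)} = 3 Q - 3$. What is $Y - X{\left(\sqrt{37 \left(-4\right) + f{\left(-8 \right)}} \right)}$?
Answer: $\frac{5086268}{46663} \approx 109.0$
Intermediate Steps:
$t{\left(Q,E \right)} = -3 + 3 Q$
$f{\left(k \right)} = k^{\frac{3}{2}}$
$X{\left(o \right)} = -109$ ($X{\left(o \right)} = 4 - 113 = -109$)
$Y = \frac{1}{46663}$ ($Y = \frac{1}{46228 + \left(-3 + 3 \cdot 146\right)} = \frac{1}{46228 + \left(-3 + 438\right)} = \frac{1}{46228 + 435} = \frac{1}{46663} \approx 2.143 \cdot 10^{-5}$)
$Y - X{\left(\sqrt{37 \left(-4\right) + f{\left(-8 \right)}} \right)} = \frac{1}{46663} - -109 = \frac{1}{46663} + 109 = \frac{5086268}{46663}$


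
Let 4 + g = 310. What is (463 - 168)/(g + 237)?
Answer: 295/543 ≈ 0.54328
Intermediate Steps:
g = 306 (g = -4 + 310 = 306)
(463 - 168)/(g + 237) = (463 - 168)/(306 + 237) = 295/543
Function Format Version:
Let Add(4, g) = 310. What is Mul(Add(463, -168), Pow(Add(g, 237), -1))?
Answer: Rational(295, 543) ≈ 0.54328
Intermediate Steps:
g = 306 (g = Add(-4, 310) = 306)
Mul(Add(463, -168), Pow(Add(g, 237), -1)) = Mul(Add(463, -168), Pow(Add(306, 237), -1)) = Mul(295, Pow(543, -1)) = Mul(295, Rational(1, 543)) = Rational(295, 543)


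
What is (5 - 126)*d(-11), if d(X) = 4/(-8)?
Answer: 121/2 ≈ 60.500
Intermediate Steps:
d(X) = -½ (d(X) = 4*(-⅛) = -½)
(5 - 126)*d(-11) = (5 - 126)*(-½) = -121*(-½) = 121/2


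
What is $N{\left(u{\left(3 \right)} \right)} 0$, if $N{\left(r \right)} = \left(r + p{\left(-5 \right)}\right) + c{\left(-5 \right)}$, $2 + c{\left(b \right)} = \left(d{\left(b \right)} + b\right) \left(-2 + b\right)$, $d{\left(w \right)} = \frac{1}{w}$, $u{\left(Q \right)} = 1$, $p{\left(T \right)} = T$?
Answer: $0$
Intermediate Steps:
$c{\left(b \right)} = -2 + \left(-2 + b\right) \left(b + \frac{1}{b}\right)$ ($c{\left(b \right)} = -2 + \left(\frac{1}{b} + b\right) \left(-2 + b\right) = -2 + \left(b + \frac{1}{b}\right) \left(-2 + b\right) = -2 + \left(-2 + b\right) \left(b + \frac{1}{b}\right)$)
$N{\left(r \right)} = \frac{147}{5} + r$ ($N{\left(r \right)} = \left(r - 5\right) - \left(-9 - 25 - \frac{2}{5}\right) = \left(-5 + r\right) + \left(-1 + 25 + 10 - - \frac{2}{5}\right) = \left(-5 + r\right) + \left(-1 + 25 + 10 + \frac{2}{5}\right) = \left(-5 + r\right) + \frac{172}{5} = \frac{147}{5} + r$)
$N{\left(u{\left(3 \right)} \right)} 0 = \left(\frac{147}{5} + 1\right) 0 = \frac{152}{5} \cdot 0 = 0$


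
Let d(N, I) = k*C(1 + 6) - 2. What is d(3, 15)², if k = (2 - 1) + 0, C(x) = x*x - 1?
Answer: 2116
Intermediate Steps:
C(x) = -1 + x² (C(x) = x² - 1 = -1 + x²)
k = 1 (k = 1 + 0 = 1)
d(N, I) = 46 (d(N, I) = 1*(-1 + (1 + 6)²) - 2 = 1*(-1 + 7²) - 2 = 1*(-1 + 49) - 2 = 1*48 - 2 = 48 - 2 = 46)
d(3, 15)² = 46² = 2116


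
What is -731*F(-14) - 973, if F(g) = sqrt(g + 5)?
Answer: -973 - 2193*I ≈ -973.0 - 2193.0*I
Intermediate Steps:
F(g) = sqrt(5 + g)
-731*F(-14) - 973 = -731*sqrt(5 - 14) - 973 = -2193*I - 973 = -973 - 2193*I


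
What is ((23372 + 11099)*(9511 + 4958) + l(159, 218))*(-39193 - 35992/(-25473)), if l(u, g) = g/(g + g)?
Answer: -995853241294247303/50946 ≈ -1.9547e+13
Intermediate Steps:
l(u, g) = 1/2 (l(u, g) = g/((2*g)) = (1/(2*g))*g = 1/2)
((23372 + 11099)*(9511 + 4958) + l(159, 218))*(-39193 - 35992/(-25473)) = ((23372 + 11099)*(9511 + 4958) + 1/2)*(-39193 - 35992/(-25473)) = (34471*14469 + 1/2)*(-39193 - 35992*(-1/25473)) = (498760899 + 1/2)*(-39193 + 35992/25473) = (997521799/2)*(-998327297/25473) = -995853241294247303/50946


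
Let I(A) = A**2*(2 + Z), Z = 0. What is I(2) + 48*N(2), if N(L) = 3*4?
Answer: 584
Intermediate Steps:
N(L) = 12
I(A) = 2*A**2 (I(A) = A**2*(2 + 0) = A**2*2 = 2*A**2)
I(2) + 48*N(2) = 2*2**2 + 48*12 = 2*4 + 576 = 8 + 576 = 584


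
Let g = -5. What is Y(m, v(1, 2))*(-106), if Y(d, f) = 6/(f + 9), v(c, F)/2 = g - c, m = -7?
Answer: 212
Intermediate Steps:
v(c, F) = -10 - 2*c (v(c, F) = 2*(-5 - c) = -10 - 2*c)
Y(d, f) = 6/(9 + f)
Y(m, v(1, 2))*(-106) = (6/(9 + (-10 - 2*1)))*(-106) = (6/(9 + (-10 - 2)))*(-106) = (6/(9 - 12))*(-106) = (6/(-3))*(-106) = (6*(-⅓))*(-106) = -2*(-106) = 212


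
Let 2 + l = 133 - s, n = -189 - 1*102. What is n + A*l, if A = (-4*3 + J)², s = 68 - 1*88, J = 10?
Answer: 313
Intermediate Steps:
n = -291 (n = -189 - 102 = -291)
s = -20 (s = 68 - 88 = -20)
A = 4 (A = (-4*3 + 10)² = (-12 + 10)² = (-2)² = 4)
l = 151 (l = -2 + (133 - 1*(-20)) = -2 + (133 + 20) = -2 + 153 = 151)
n + A*l = -291 + 4*151 = -291 + 604 = 313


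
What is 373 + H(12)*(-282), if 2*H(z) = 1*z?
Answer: -1319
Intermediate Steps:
H(z) = z/2 (H(z) = (1*z)/2 = z/2)
373 + H(12)*(-282) = 373 + ((½)*12)*(-282) = 373 + 6*(-282) = 373 - 1692 = -1319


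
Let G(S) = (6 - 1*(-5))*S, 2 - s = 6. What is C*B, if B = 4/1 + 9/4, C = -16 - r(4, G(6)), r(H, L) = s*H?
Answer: 0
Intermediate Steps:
s = -4 (s = 2 - 1*6 = 2 - 6 = -4)
G(S) = 11*S (G(S) = (6 + 5)*S = 11*S)
r(H, L) = -4*H
C = 0 (C = -16 - (-4)*4 = -16 - 1*(-16) = -16 + 16 = 0)
B = 25/4 (B = 4*1 + 9*(¼) = 4 + 9/4 = 25/4 ≈ 6.2500)
C*B = 0*(25/4) = 0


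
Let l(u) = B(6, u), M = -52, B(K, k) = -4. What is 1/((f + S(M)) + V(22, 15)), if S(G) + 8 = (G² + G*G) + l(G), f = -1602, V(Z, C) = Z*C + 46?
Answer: 1/4170 ≈ 0.00023981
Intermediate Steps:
l(u) = -4
V(Z, C) = 46 + C*Z (V(Z, C) = C*Z + 46 = 46 + C*Z)
S(G) = -12 + 2*G² (S(G) = -8 + ((G² + G*G) - 4) = -8 + ((G² + G²) - 4) = -8 + (2*G² - 4) = -8 + (-4 + 2*G²) = -12 + 2*G²)
1/((f + S(M)) + V(22, 15)) = 1/((-1602 + (-12 + 2*(-52)²)) + (46 + 15*22)) = 1/((-1602 + (-12 + 2*2704)) + (46 + 330)) = 1/((-1602 + (-12 + 5408)) + 376) = 1/((-1602 + 5396) + 376) = 1/(3794 + 376) = 1/4170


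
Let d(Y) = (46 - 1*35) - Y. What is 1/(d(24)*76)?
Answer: -1/988 ≈ -0.0010121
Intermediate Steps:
d(Y) = 11 - Y (d(Y) = (46 - 35) - Y = 11 - Y)
1/(d(24)*76) = 1/((11 - 1*24)*76) = 1/((11 - 24)*76) = 1/(-13*76) = 1/(-988) = -1/988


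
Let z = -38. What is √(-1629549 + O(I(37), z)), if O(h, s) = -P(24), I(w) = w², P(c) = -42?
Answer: 737*I*√3 ≈ 1276.5*I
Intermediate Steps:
O(h, s) = 42 (O(h, s) = -1*(-42) = 42)
√(-1629549 + O(I(37), z)) = √(-1629549 + 42) = √(-1629507) = 737*I*√3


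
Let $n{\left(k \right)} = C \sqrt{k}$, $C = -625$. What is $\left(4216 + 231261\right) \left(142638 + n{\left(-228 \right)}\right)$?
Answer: $33587968326 - 294346250 i \sqrt{57} \approx 3.3588 \cdot 10^{10} - 2.2223 \cdot 10^{9} i$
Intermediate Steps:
$n{\left(k \right)} = - 625 \sqrt{k}$
$\left(4216 + 231261\right) \left(142638 + n{\left(-228 \right)}\right) = \left(4216 + 231261\right) \left(142638 - 625 \sqrt{-228}\right) = 235477 \left(142638 - 625 \cdot 2 i \sqrt{57}\right) = 235477 \left(142638 - 1250 i \sqrt{57}\right) = 33587968326 - 294346250 i \sqrt{57}$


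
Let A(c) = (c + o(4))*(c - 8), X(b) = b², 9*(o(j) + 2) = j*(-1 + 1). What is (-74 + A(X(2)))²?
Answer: 6724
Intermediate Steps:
o(j) = -2 (o(j) = -2 + (j*(-1 + 1))/9 = -2 + (j*0)/9 = -2 + (⅑)*0 = -2 + 0 = -2)
A(c) = (-8 + c)*(-2 + c) (A(c) = (c - 2)*(c - 8) = (-2 + c)*(-8 + c) = (-8 + c)*(-2 + c))
(-74 + A(X(2)))² = (-74 + (16 + (2²)² - 10*2²))² = (-74 + (16 + 4² - 10*4))² = (-74 + (16 + 16 - 40))² = (-74 - 8)² = (-82)² = 6724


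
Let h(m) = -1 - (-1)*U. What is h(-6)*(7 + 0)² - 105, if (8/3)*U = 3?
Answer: -791/8 ≈ -98.875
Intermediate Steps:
U = 9/8 (U = (3/8)*3 = 9/8 ≈ 1.1250)
h(m) = ⅛ (h(m) = -1 - (-1)*9/8 = -1 - 1*(-9/8) = -1 + 9/8 = ⅛)
h(-6)*(7 + 0)² - 105 = (7 + 0)²/8 - 105 = (⅛)*7² - 105 = (⅛)*49 - 105 = 49/8 - 105 = -791/8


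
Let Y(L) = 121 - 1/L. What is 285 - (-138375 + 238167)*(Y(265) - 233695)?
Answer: 6176836576437/265 ≈ 2.3309e+10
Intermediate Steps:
285 - (-138375 + 238167)*(Y(265) - 233695) = 285 - (-138375 + 238167)*((121 - 1/265) - 233695) = 285 - 99792*((121 - 1*1/265) - 233695) = 285 - 99792*((121 - 1/265) - 233695) = 285 - 99792*(32064/265 - 233695) = 285 - 99792*(-61897111)/265 = 285 - 1*(-6176836500912/265) = 285 + 6176836500912/265 = 6176836576437/265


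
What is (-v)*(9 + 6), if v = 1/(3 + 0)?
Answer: -5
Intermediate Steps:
v = 1/3 ≈ 0.33333
(-v)*(9 + 6) = (-1*1/3)*(9 + 6) = -1/3*15 = -5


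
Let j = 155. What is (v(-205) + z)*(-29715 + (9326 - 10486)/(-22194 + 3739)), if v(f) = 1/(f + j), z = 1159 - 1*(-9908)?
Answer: -60690119212717/184550 ≈ -3.2885e+8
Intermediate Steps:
z = 11067 (z = 1159 + 9908 = 11067)
v(f) = 1/(155 + f) (v(f) = 1/(f + 155) = 1/(155 + f))
(v(-205) + z)*(-29715 + (9326 - 10486)/(-22194 + 3739)) = (1/(155 - 205) + 11067)*(-29715 + (9326 - 10486)/(-22194 + 3739)) = (1/(-50) + 11067)*(-29715 - 1160/(-18455)) = (-1/50 + 11067)*(-29715 - 1160*(-1/18455)) = 553349*(-29715 + 232/3691)/50 = (553349/50)*(-109677833/3691) = -60690119212717/184550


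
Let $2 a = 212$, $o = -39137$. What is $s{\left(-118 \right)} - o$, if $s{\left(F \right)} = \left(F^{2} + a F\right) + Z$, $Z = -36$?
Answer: $40517$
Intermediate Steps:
$a = 106$ ($a = \frac{1}{2} \cdot 212 = 106$)
$s{\left(F \right)} = -36 + F^{2} + 106 F$ ($s{\left(F \right)} = \left(F^{2} + 106 F\right) - 36 = -36 + F^{2} + 106 F$)
$s{\left(-118 \right)} - o = \left(-36 + \left(-118\right)^{2} + 106 \left(-118\right)\right) - -39137 = \left(-36 + 13924 - 12508\right) + 39137 = 1380 + 39137 = 40517$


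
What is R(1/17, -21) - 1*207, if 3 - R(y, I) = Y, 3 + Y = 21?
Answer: -222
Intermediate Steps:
Y = 18 (Y = -3 + 21 = 18)
R(y, I) = -15 (R(y, I) = 3 - 1*18 = 3 - 18 = -15)
R(1/17, -21) - 1*207 = -15 - 1*207 = -15 - 207 = -222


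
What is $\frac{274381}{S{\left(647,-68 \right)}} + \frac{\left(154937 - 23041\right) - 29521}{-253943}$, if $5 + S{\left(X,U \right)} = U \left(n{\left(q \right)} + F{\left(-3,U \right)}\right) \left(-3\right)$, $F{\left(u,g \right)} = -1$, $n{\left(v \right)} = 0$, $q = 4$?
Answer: $- \frac{69698530658}{53074087} \approx -1313.2$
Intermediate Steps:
$S{\left(X,U \right)} = -5 + 3 U$ ($S{\left(X,U \right)} = -5 + U \left(0 - 1\right) \left(-3\right) = -5 + U \left(\left(-1\right) \left(-3\right)\right) = -5 + U 3 = -5 + 3 U$)
$\frac{274381}{S{\left(647,-68 \right)}} + \frac{\left(154937 - 23041\right) - 29521}{-253943} = \frac{274381}{-5 + 3 \left(-68\right)} + \frac{\left(154937 - 23041\right) - 29521}{-253943} = \frac{274381}{-5 - 204} + \left(131896 - 29521\right) \left(- \frac{1}{253943}\right) = \frac{274381}{-209} + 102375 \left(- \frac{1}{253943}\right) = 274381 \left(- \frac{1}{209}\right) - \frac{102375}{253943} = - \frac{274381}{209} - \frac{102375}{253943} = - \frac{69698530658}{53074087}$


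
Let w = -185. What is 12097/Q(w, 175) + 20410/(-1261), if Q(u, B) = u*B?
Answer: -52002159/3140375 ≈ -16.559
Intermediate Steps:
Q(u, B) = B*u
12097/Q(w, 175) + 20410/(-1261) = 12097/((175*(-185))) + 20410/(-1261) = 12097/(-32375) + 20410*(-1/1261) = 12097*(-1/32375) - 1570/97 = -12097/32375 - 1570/97 = -52002159/3140375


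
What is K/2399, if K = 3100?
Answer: 3100/2399 ≈ 1.2922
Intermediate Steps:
K/2399 = 3100/2399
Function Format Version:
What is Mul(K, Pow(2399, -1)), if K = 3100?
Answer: Rational(3100, 2399) ≈ 1.2922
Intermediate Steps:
Mul(K, Pow(2399, -1)) = Mul(3100, Pow(2399, -1)) = Mul(3100, Rational(1, 2399)) = Rational(3100, 2399)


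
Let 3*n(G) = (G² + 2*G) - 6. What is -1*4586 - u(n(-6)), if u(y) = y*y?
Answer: -4622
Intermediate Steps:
n(G) = -2 + G²/3 + 2*G/3 (n(G) = ((G² + 2*G) - 6)/3 = (-6 + G² + 2*G)/3 = -2 + G²/3 + 2*G/3)
u(y) = y²
-1*4586 - u(n(-6)) = -1*4586 - (-2 + (⅓)*(-6)² + (⅔)*(-6))² = -4586 - (-2 + (⅓)*36 - 4)² = -4586 - (-2 + 12 - 4)² = -4586 - 1*6² = -4586 - 1*36 = -4586 - 36 = -4622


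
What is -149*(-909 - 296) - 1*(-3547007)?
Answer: 3726552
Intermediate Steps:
-149*(-909 - 296) - 1*(-3547007) = -149*(-1205) + 3547007 = 179545 + 3547007 = 3726552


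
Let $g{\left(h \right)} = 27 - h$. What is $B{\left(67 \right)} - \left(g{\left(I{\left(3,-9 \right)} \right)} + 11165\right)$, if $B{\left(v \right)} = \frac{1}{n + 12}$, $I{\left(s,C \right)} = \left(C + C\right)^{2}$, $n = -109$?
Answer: $- \frac{1054197}{97} \approx -10868.0$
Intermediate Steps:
$I{\left(s,C \right)} = 4 C^{2}$ ($I{\left(s,C \right)} = \left(2 C\right)^{2} = 4 C^{2}$)
$B{\left(v \right)} = - \frac{1}{97}$ ($B{\left(v \right)} = \frac{1}{-109 + 12} = \frac{1}{-97} = - \frac{1}{97}$)
$B{\left(67 \right)} - \left(g{\left(I{\left(3,-9 \right)} \right)} + 11165\right) = - \frac{1}{97} - \left(\left(27 - 4 \left(-9\right)^{2}\right) + 11165\right) = - \frac{1}{97} - \left(\left(27 - 4 \cdot 81\right) + 11165\right) = - \frac{1}{97} - \left(\left(27 - 324\right) + 11165\right) = - \frac{1}{97} - \left(-297 + 11165\right) = - \frac{1}{97} - 10868 = - \frac{1054197}{97}$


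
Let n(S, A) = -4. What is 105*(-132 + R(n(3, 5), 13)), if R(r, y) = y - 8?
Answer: -13335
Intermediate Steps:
R(r, y) = -8 + y
105*(-132 + R(n(3, 5), 13)) = 105*(-132 + (-8 + 13)) = 105*(-132 + 5) = 105*(-127) = -13335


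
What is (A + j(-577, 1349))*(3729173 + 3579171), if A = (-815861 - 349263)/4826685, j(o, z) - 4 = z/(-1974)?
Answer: 35689508524185356/1587979365 ≈ 2.2475e+7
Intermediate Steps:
j(o, z) = 4 - z/1974 (j(o, z) = 4 + z/(-1974) = 4 + z*(-1/1974) = 4 - z/1974)
A = -1165124/4826685 (A = -1165124*1/4826685 = -1165124/4826685 ≈ -0.24139)
(A + j(-577, 1349))*(3729173 + 3579171) = (-1165124/4826685 + (4 - 1/1974*1349))*(3729173 + 3579171) = (-1165124/4826685 + (4 - 1349/1974))*7308344 = (-1165124/4826685 + 6547/1974)*7308344 = (9766783973/3175958730)*7308344 = 35689508524185356/1587979365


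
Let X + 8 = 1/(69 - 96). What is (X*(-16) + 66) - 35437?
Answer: -951545/27 ≈ -35242.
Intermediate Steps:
X = -217/27 (X = -8 + 1/(69 - 96) = -8 + 1/(-27) = -8 - 1/27 = -217/27 ≈ -8.0370)
(X*(-16) + 66) - 35437 = (-217/27*(-16) + 66) - 35437 = (3472/27 + 66) - 35437 = 5254/27 - 35437 = -951545/27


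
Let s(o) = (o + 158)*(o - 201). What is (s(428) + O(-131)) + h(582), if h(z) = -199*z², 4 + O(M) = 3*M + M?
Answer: -67273582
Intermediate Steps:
O(M) = -4 + 4*M (O(M) = -4 + (3*M + M) = -4 + 4*M)
s(o) = (-201 + o)*(158 + o) (s(o) = (158 + o)*(-201 + o) = (-201 + o)*(158 + o))
(s(428) + O(-131)) + h(582) = ((-31758 + 428² - 43*428) + (-4 + 4*(-131))) - 199*582² = ((-31758 + 183184 - 18404) + (-4 - 524)) - 199*338724 = (133022 - 528) - 67406076 = 132494 - 67406076 = -67273582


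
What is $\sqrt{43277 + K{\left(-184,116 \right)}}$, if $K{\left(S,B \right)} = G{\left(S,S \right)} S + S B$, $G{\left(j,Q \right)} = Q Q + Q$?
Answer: $i \sqrt{6173715} \approx 2484.7 i$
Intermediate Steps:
$G{\left(j,Q \right)} = Q + Q^{2}$ ($G{\left(j,Q \right)} = Q^{2} + Q = Q + Q^{2}$)
$K{\left(S,B \right)} = B S + S^{2} \left(1 + S\right)$ ($K{\left(S,B \right)} = S \left(1 + S\right) S + S B = S^{2} \left(1 + S\right) + B S = B S + S^{2} \left(1 + S\right)$)
$\sqrt{43277 + K{\left(-184,116 \right)}} = \sqrt{43277 - 184 \left(116 - 184 \left(1 - 184\right)\right)} = \sqrt{43277 - 184 \left(116 - -33672\right)} = \sqrt{43277 - 184 \left(116 + 33672\right)} = \sqrt{43277 - 6216992} = \sqrt{-6173715} = i \sqrt{6173715}$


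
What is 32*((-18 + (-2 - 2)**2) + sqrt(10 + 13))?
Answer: -64 + 32*sqrt(23) ≈ 89.467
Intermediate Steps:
32*((-18 + (-2 - 2)**2) + sqrt(10 + 13)) = 32*((-18 + (-4)**2) + sqrt(23)) = 32*((-18 + 16) + sqrt(23)) = 32*(-2 + sqrt(23)) = -64 + 32*sqrt(23)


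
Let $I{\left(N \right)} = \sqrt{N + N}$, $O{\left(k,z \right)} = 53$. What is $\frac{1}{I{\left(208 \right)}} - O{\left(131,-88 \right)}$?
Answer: $-53 + \frac{\sqrt{26}}{104} \approx -52.951$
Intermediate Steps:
$I{\left(N \right)} = \sqrt{2} \sqrt{N}$ ($I{\left(N \right)} = \sqrt{2 N} = \sqrt{2} \sqrt{N}$)
$\frac{1}{I{\left(208 \right)}} - O{\left(131,-88 \right)} = \frac{1}{\sqrt{2} \sqrt{208}} - 53 = \frac{1}{\sqrt{2} \cdot 4 \sqrt{13}} - 53 = \frac{1}{4 \sqrt{26}} - 53 = \frac{\sqrt{26}}{104} - 53 = -53 + \frac{\sqrt{26}}{104}$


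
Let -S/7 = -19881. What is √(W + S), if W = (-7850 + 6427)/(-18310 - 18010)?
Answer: √11473821379010/9080 ≈ 373.05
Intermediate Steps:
S = 139167 (S = -7*(-19881) = 139167)
W = 1423/36320 (W = -1423/(-36320) = -1423*(-1/36320) = 1423/36320 ≈ 0.039180)
√(W + S) = √(1423/36320 + 139167) = √(5054546863/36320) = √11473821379010/9080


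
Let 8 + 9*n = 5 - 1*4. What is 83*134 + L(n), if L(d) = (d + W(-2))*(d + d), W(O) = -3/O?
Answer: 900791/81 ≈ 11121.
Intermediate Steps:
n = -7/9 (n = -8/9 + (5 - 1*4)/9 = -8/9 + (5 - 4)/9 = -8/9 + (1/9)*1 = -8/9 + 1/9 = -7/9 ≈ -0.77778)
L(d) = 2*d*(3/2 + d) (L(d) = (d - 3/(-2))*(d + d) = (d - 3*(-1/2))*(2*d) = (d + 3/2)*(2*d) = (3/2 + d)*(2*d) = 2*d*(3/2 + d))
83*134 + L(n) = 83*134 - 7*(3 + 2*(-7/9))/9 = 11122 - 7*(3 - 14/9)/9 = 11122 - 7/9*13/9 = 11122 - 91/81 = 900791/81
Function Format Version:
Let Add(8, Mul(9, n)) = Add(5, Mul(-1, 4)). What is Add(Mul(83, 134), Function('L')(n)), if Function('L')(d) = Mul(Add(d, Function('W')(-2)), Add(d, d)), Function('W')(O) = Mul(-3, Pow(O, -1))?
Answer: Rational(900791, 81) ≈ 11121.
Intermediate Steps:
n = Rational(-7, 9) (n = Add(Rational(-8, 9), Mul(Rational(1, 9), Add(5, Mul(-1, 4)))) = Add(Rational(-8, 9), Mul(Rational(1, 9), Add(5, -4))) = Add(Rational(-8, 9), Mul(Rational(1, 9), 1)) = Add(Rational(-8, 9), Rational(1, 9)) = Rational(-7, 9) ≈ -0.77778)
Function('L')(d) = Mul(2, d, Add(Rational(3, 2), d)) (Function('L')(d) = Mul(Add(d, Mul(-3, Pow(-2, -1))), Add(d, d)) = Mul(Add(d, Mul(-3, Rational(-1, 2))), Mul(2, d)) = Mul(Add(d, Rational(3, 2)), Mul(2, d)) = Mul(Add(Rational(3, 2), d), Mul(2, d)) = Mul(2, d, Add(Rational(3, 2), d)))
Add(Mul(83, 134), Function('L')(n)) = Add(Mul(83, 134), Mul(Rational(-7, 9), Add(3, Mul(2, Rational(-7, 9))))) = Add(11122, Mul(Rational(-7, 9), Add(3, Rational(-14, 9)))) = Add(11122, Mul(Rational(-7, 9), Rational(13, 9))) = Add(11122, Rational(-91, 81)) = Rational(900791, 81)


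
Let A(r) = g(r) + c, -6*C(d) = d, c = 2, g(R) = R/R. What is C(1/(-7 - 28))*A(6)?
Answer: 1/70 ≈ 0.014286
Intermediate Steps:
g(R) = 1
C(d) = -d/6
A(r) = 3 (A(r) = 1 + 2 = 3)
C(1/(-7 - 28))*A(6) = -1/(6*(-7 - 28))*3 = -⅙/(-35)*3 = -⅙*(-1/35)*3 = (1/210)*3 = 1/70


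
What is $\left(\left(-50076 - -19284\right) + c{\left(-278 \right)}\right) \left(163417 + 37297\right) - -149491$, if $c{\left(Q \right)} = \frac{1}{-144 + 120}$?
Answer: $- \frac{74162932321}{12} \approx -6.1802 \cdot 10^{9}$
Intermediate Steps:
$c{\left(Q \right)} = - \frac{1}{24}$ ($c{\left(Q \right)} = \frac{1}{-24} = - \frac{1}{24}$)
$\left(\left(-50076 - -19284\right) + c{\left(-278 \right)}\right) \left(163417 + 37297\right) - -149491 = \left(\left(-50076 - -19284\right) - \frac{1}{24}\right) \left(163417 + 37297\right) - -149491 = \left(\left(-50076 + 19284\right) - \frac{1}{24}\right) 200714 + 149491 = \left(-30792 - \frac{1}{24}\right) 200714 + 149491 = \left(- \frac{739009}{24}\right) 200714 + 149491 = - \frac{74164726213}{12} + 149491 = - \frac{74162932321}{12}$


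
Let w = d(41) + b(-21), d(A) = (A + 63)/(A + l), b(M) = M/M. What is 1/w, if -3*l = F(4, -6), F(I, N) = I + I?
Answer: 115/427 ≈ 0.26932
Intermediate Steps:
F(I, N) = 2*I
l = -8/3 (l = -2*4/3 = -⅓*8 = -8/3 ≈ -2.6667)
b(M) = 1
d(A) = (63 + A)/(-8/3 + A) (d(A) = (A + 63)/(A - 8/3) = (63 + A)/(-8/3 + A))
w = 427/115 (w = 3*(63 + 41)/(-8 + 3*41) + 1 = 3*104/(-8 + 123) + 1 = 3*104/115 + 1 = 3*(1/115)*104 + 1 = 312/115 + 1 = 427/115 ≈ 3.7130)
1/w = 1/(427/115) = 115/427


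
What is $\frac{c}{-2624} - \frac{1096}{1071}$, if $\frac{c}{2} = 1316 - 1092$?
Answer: $- \frac{52433}{43911} \approx -1.1941$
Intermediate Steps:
$c = 448$ ($c = 2 \left(1316 - 1092\right) = 2 \cdot 224 = 448$)
$\frac{c}{-2624} - \frac{1096}{1071} = \frac{448}{-2624} - \frac{1096}{1071} = 448 \left(- \frac{1}{2624}\right) - \frac{1096}{1071} = - \frac{7}{41} - \frac{1096}{1071} = - \frac{52433}{43911}$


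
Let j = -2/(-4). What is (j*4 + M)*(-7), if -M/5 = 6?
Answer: 196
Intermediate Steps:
j = 1/2 (j = -2*(-1/4) = 1/2 ≈ 0.50000)
M = -30 (M = -5*6 = -30)
(j*4 + M)*(-7) = ((1/2)*4 - 30)*(-7) = (2 - 30)*(-7) = -28*(-7) = 196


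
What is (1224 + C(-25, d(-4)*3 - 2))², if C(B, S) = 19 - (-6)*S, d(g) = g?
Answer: 1343281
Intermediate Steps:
C(B, S) = 19 + 6*S
(1224 + C(-25, d(-4)*3 - 2))² = (1224 + (19 + 6*(-4*3 - 2)))² = (1224 + (19 + 6*(-12 - 2)))² = (1224 + (19 + 6*(-14)))² = (1224 + (19 - 84))² = (1224 - 65)² = 1159² = 1343281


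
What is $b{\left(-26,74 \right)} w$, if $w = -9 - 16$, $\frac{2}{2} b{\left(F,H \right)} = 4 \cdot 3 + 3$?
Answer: $-375$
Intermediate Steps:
$b{\left(F,H \right)} = 15$ ($b{\left(F,H \right)} = 4 \cdot 3 + 3 = 12 + 3 = 15$)
$w = -25$
$b{\left(-26,74 \right)} w = 15 \left(-25\right) = -375$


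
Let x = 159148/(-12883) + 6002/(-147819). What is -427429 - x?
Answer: -813951744240955/1904352177 ≈ -4.2742e+5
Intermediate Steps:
x = -23602421978/1904352177 (x = 159148*(-1/12883) + 6002*(-1/147819) = -159148/12883 - 6002/147819 = -23602421978/1904352177 ≈ -12.394)
-427429 - x = -427429 - 1*(-23602421978/1904352177) = -427429 + 23602421978/1904352177 = -813951744240955/1904352177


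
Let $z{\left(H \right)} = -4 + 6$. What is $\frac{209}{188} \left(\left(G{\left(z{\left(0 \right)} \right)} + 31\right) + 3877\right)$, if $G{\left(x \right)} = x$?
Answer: $\frac{408595}{94} \approx 4346.8$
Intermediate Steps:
$z{\left(H \right)} = 2$
$\frac{209}{188} \left(\left(G{\left(z{\left(0 \right)} \right)} + 31\right) + 3877\right) = \frac{209}{188} \left(\left(2 + 31\right) + 3877\right) = 209 \cdot \frac{1}{188} \left(33 + 3877\right) = \frac{209}{188} \cdot 3910 = \frac{408595}{94}$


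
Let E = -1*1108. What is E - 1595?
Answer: -2703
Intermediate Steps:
E = -1108
E - 1595 = -1108 - 1595 = -2703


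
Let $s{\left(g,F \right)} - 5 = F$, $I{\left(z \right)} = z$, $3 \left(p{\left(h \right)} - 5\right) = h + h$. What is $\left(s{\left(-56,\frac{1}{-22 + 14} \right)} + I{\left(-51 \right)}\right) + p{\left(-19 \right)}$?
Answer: $- \frac{1291}{24} \approx -53.792$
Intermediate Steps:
$p{\left(h \right)} = 5 + \frac{2 h}{3}$ ($p{\left(h \right)} = 5 + \frac{h + h}{3} = 5 + \frac{2 h}{3}$)
$s{\left(g,F \right)} = 5 + F$
$\left(s{\left(-56,\frac{1}{-22 + 14} \right)} + I{\left(-51 \right)}\right) + p{\left(-19 \right)} = \left(\left(5 + \frac{1}{-22 + 14}\right) - 51\right) + \left(5 + \frac{2}{3} \left(-19\right)\right) = \left(\left(5 + \frac{1}{-8}\right) - 51\right) + \left(5 - \frac{38}{3}\right) = \left(\left(5 - \frac{1}{8}\right) - 51\right) - \frac{23}{3} = \left(\frac{39}{8} - 51\right) - \frac{23}{3} = - \frac{369}{8} - \frac{23}{3} = - \frac{1291}{24}$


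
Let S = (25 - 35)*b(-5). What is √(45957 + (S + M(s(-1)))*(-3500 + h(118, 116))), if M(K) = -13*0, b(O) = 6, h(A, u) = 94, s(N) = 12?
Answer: 3*√27813 ≈ 500.32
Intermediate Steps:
M(K) = 0
S = -60 (S = (25 - 35)*6 = -10*6 = -60)
√(45957 + (S + M(s(-1)))*(-3500 + h(118, 116))) = √(45957 + (-60 + 0)*(-3500 + 94)) = √(45957 - 60*(-3406)) = √(45957 + 204360) = √250317 = 3*√27813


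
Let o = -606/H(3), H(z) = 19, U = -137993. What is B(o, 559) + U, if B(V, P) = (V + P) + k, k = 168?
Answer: -2608660/19 ≈ -1.3730e+5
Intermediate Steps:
o = -606/19 ≈ -31.895
B(V, P) = 168 + P + V (B(V, P) = (V + P) + 168 = (P + V) + 168 = 168 + P + V)
B(o, 559) + U = (168 + 559 - 606/19) - 137993 = 13207/19 - 137993 = -2608660/19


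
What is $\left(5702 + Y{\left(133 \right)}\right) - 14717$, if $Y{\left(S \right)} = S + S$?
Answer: $-8749$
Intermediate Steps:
$Y{\left(S \right)} = 2 S$
$\left(5702 + Y{\left(133 \right)}\right) - 14717 = \left(5702 + 2 \cdot 133\right) - 14717 = \left(5702 + 266\right) - 14717 = 5968 - 14717 = -8749$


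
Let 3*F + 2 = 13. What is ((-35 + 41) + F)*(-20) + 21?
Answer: -517/3 ≈ -172.33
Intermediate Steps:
F = 11/3 (F = -2/3 + (1/3)*13 = -2/3 + 13/3 = 11/3 ≈ 3.6667)
((-35 + 41) + F)*(-20) + 21 = ((-35 + 41) + 11/3)*(-20) + 21 = (6 + 11/3)*(-20) + 21 = (29/3)*(-20) + 21 = -580/3 + 21 = -517/3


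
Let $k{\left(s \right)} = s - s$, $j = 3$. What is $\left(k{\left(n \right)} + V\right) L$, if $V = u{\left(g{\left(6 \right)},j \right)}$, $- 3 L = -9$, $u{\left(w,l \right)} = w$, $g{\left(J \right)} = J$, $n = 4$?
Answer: $18$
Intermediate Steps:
$k{\left(s \right)} = 0$
$L = 3$ ($L = \left(- \frac{1}{3}\right) \left(-9\right) = 3$)
$V = 6$
$\left(k{\left(n \right)} + V\right) L = \left(0 + 6\right) 3 = 6 \cdot 3 = 18$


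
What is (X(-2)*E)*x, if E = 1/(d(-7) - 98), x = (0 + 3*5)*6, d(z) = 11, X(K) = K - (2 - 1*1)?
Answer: 90/29 ≈ 3.1034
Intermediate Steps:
X(K) = -1 + K (X(K) = K - (2 - 1) = K - 1*1 = K - 1 = -1 + K)
x = 90 (x = (0 + 15)*6 = 15*6 = 90)
E = -1/87 (E = 1/(11 - 98) = 1/(-87) = -1/87 ≈ -0.011494)
(X(-2)*E)*x = ((-1 - 2)*(-1/87))*90 = -3*(-1/87)*90 = (1/29)*90 = 90/29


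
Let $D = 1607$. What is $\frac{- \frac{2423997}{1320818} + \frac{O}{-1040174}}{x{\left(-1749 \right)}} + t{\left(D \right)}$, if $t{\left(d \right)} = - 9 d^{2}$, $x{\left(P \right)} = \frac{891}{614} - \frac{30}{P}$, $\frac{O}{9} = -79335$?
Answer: $- \frac{4195781189882886504102003}{180525498971475719} \approx -2.3242 \cdot 10^{7}$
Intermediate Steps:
$O = -714015$ ($O = 9 \left(-79335\right) = -714015$)
$x{\left(P \right)} = \frac{891}{614} - \frac{30}{P}$ ($x{\left(P \right)} = 891 \cdot \frac{1}{614} - \frac{30}{P} = \frac{891}{614} - \frac{30}{P}$)
$\frac{- \frac{2423997}{1320818} + \frac{O}{-1040174}}{x{\left(-1749 \right)}} + t{\left(D \right)} = \frac{- \frac{2423997}{1320818} - \frac{714015}{-1040174}}{\frac{891}{614} - \frac{30}{-1749}} - 9 \cdot 1607^{2} = \frac{\left(-2423997\right) \frac{1}{1320818} - - \frac{714015}{1040174}}{\frac{891}{614} - - \frac{10}{583}} - 23242041 = \frac{- \frac{2423997}{1320818} + \frac{714015}{1040174}}{\frac{891}{614} + \frac{10}{583}} - 23242041 = - \frac{394573697802}{343470135583 \cdot \frac{525593}{357962}} - 23242041 = \left(- \frac{394573697802}{343470135583}\right) \frac{357962}{525593} - 23242041 = - \frac{141242390012599524}{180525498971475719} - 23242041 = - \frac{4195781189882886504102003}{180525498971475719}$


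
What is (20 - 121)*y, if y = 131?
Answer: -13231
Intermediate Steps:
(20 - 121)*y = (20 - 121)*131 = -101*131 = -13231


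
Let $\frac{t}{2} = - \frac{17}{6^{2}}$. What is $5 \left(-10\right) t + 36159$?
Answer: $\frac{325856}{9} \approx 36206.0$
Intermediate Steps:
$t = - \frac{17}{18}$ ($t = 2 \left(- \frac{17}{6^{2}}\right) = 2 \left(- \frac{17}{36}\right) = - \frac{17}{18} \approx -0.94444$)
$5 \left(-10\right) t + 36159 = 5 \left(-10\right) \left(- \frac{17}{18}\right) + 36159 = \left(-50\right) \left(- \frac{17}{18}\right) + 36159 = \frac{425}{9} + 36159 = \frac{325856}{9}$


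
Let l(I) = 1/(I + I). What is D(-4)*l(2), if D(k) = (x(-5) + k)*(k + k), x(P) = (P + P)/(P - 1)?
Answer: 14/3 ≈ 4.6667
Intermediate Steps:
x(P) = 2*P/(-1 + P) (x(P) = (2*P)/(-1 + P) = 2*P/(-1 + P))
l(I) = 1/(2*I)
D(k) = 2*k*(5/3 + k) (D(k) = (2*(-5)/(-1 - 5) + k)*(k + k) = (2*(-5)/(-6) + k)*(2*k) = (2*(-5)*(-⅙) + k)*(2*k) = (5/3 + k)*(2*k) = 2*k*(5/3 + k))
D(-4)*l(2) = ((⅔)*(-4)*(5 + 3*(-4)))*((½)/2) = ((⅔)*(-4)*(5 - 12))*((½)*(½)) = ((⅔)*(-4)*(-7))*(¼) = (56/3)*(¼) = 14/3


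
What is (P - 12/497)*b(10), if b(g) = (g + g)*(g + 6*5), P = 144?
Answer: 57244800/497 ≈ 1.1518e+5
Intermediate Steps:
b(g) = 2*g*(30 + g) (b(g) = (2*g)*(g + 30) = (2*g)*(30 + g) = 2*g*(30 + g))
(P - 12/497)*b(10) = (144 - 12/497)*(2*10*(30 + 10)) = (144 - 12*1/497)*(2*10*40) = (144 - 12/497)*800 = (71556/497)*800 = 57244800/497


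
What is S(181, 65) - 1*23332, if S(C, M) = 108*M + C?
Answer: -16131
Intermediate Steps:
S(C, M) = C + 108*M
S(181, 65) - 1*23332 = (181 + 108*65) - 1*23332 = (181 + 7020) - 23332 = 7201 - 23332 = -16131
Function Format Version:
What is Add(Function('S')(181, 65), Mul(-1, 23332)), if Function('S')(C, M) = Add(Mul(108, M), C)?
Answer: -16131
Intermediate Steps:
Function('S')(C, M) = Add(C, Mul(108, M))
Add(Function('S')(181, 65), Mul(-1, 23332)) = Add(Add(181, Mul(108, 65)), Mul(-1, 23332)) = Add(Add(181, 7020), -23332) = Add(7201, -23332) = -16131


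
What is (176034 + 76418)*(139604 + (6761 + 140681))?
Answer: 72465336792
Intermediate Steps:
(176034 + 76418)*(139604 + (6761 + 140681)) = 252452*(139604 + 147442) = 252452*287046 = 72465336792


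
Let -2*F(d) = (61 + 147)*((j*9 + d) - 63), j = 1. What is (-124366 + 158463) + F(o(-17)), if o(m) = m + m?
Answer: 43249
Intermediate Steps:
o(m) = 2*m
F(d) = 5616 - 104*d (F(d) = -(61 + 147)*((1*9 + d) - 63)/2 = -104*((9 + d) - 63) = -104*(-54 + d) = -(-11232 + 208*d)/2 = 5616 - 104*d)
(-124366 + 158463) + F(o(-17)) = (-124366 + 158463) + (5616 - 208*(-17)) = 34097 + (5616 - 104*(-34)) = 34097 + (5616 + 3536) = 34097 + 9152 = 43249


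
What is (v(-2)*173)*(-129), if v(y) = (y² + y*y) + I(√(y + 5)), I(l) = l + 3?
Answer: -245487 - 22317*√3 ≈ -2.8414e+5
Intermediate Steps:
I(l) = 3 + l
v(y) = 3 + √(5 + y) + 2*y² (v(y) = (y² + y*y) + (3 + √(y + 5)) = (y² + y²) + (3 + √(5 + y)) = 2*y² + (3 + √(5 + y)) = 3 + √(5 + y) + 2*y²)
(v(-2)*173)*(-129) = ((3 + √(5 - 2) + 2*(-2)²)*173)*(-129) = ((3 + √3 + 2*4)*173)*(-129) = ((3 + √3 + 8)*173)*(-129) = ((11 + √3)*173)*(-129) = (1903 + 173*√3)*(-129) = -245487 - 22317*√3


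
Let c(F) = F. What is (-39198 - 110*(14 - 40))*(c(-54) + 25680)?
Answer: -931197588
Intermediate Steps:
(-39198 - 110*(14 - 40))*(c(-54) + 25680) = (-39198 - 110*(14 - 40))*(-54 + 25680) = (-39198 - 110*(-26))*25626 = (-39198 + 2860)*25626 = -36338*25626 = -931197588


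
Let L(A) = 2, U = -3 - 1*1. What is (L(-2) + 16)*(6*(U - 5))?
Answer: -972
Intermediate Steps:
U = -4 (U = -3 - 1 = -4)
(L(-2) + 16)*(6*(U - 5)) = (2 + 16)*(6*(-4 - 5)) = 18*(6*(-9)) = 18*(-54) = -972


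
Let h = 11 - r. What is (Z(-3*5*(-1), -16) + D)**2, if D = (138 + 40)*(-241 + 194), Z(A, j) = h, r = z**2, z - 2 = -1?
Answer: 69822736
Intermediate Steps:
z = 1 (z = 2 - 1 = 1)
r = 1 (r = 1**2 = 1)
h = 10 (h = 11 - 1*1 = 11 - 1 = 10)
Z(A, j) = 10
D = -8366 (D = 178*(-47) = -8366)
(Z(-3*5*(-1), -16) + D)**2 = (10 - 8366)**2 = (-8356)**2 = 69822736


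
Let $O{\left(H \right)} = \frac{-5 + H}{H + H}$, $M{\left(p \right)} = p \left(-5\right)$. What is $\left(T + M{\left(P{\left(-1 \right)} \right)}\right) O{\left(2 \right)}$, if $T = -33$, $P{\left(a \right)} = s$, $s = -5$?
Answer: $6$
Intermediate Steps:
$P{\left(a \right)} = -5$
$M{\left(p \right)} = - 5 p$
$O{\left(H \right)} = \frac{-5 + H}{2 H}$
$\left(T + M{\left(P{\left(-1 \right)} \right)}\right) O{\left(2 \right)} = \left(-33 - -25\right) \frac{-5 + 2}{2 \cdot 2} = \left(-33 + 25\right) \frac{1}{2} \cdot \frac{1}{2} \left(-3\right) = \left(-8\right) \left(- \frac{3}{4}\right) = 6$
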